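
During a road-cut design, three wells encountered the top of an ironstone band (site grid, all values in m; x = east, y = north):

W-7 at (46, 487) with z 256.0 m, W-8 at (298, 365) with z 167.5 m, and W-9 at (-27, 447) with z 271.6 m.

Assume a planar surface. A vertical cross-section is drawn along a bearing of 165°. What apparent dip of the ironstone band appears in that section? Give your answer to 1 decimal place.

Two edge vectors: W-7→W-8 = (252, -122, -88.5), W-7→W-9 = (-73, -40, 15.6).
Normal n = (W-7→W-8) × (W-7→W-9) = (-5443.2, 2529.3, -18986).
So ∂z/∂x = −n_x/n_z = −0.28670 and ∂z/∂y = −n_y/n_z = 0.13322.
Unit vector along 165° is (sin 165°, cos 165°) = (0.2588, -0.9659).
Slope in that direction = a·(0.2588) + b·(-0.9659) = −0.20288.
Apparent dip = arctan|0.20288| = 11.5° (true dip is 17.5°, so apparent ≤ true as expected).

11.5°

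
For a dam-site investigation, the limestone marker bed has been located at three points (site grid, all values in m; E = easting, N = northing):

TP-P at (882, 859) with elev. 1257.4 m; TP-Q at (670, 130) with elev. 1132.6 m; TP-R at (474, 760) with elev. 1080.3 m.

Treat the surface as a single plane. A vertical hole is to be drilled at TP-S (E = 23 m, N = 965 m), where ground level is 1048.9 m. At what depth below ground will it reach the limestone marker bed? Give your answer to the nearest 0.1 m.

Let the plane be z = a·E + b·N + c.
TP-Q−TP-P: −212a − 729b = −124.8;  TP-R−TP-P: −408a − 99b = −177.1.
Solving gives a = 0.42233, b = 0.04838.
Then c = 1257.4 − a·882 − b·859 = 843.35.
At (23, 965): z_contact = 9.71 + 46.68 + 843.35 = 899.75 m.
Depth below ground = 1048.9 − 899.75 = 149.2 m.

149.2 m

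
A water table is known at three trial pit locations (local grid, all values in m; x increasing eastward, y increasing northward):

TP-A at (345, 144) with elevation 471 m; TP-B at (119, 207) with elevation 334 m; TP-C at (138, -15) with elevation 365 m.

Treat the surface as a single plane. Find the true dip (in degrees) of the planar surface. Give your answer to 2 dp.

Two edge vectors: TP-A→TP-B = (-226, 63, -137), TP-A→TP-C = (-207, -159, -106).
Normal n = (TP-A→TP-B) × (TP-A→TP-C) = (-28461, 4403, 48975).
So ∂z/∂x = −n_x/n_z = 0.58113 and ∂z/∂y = −n_y/n_z = −0.08990.
Gradient magnitude |∇z| = √(a² + b²) = √(0.33772 + 0.00808) = 0.58805.
True dip = arctan(0.58805) = 30.46°, dipping toward W (azimuth ≈ 279°).

30.46°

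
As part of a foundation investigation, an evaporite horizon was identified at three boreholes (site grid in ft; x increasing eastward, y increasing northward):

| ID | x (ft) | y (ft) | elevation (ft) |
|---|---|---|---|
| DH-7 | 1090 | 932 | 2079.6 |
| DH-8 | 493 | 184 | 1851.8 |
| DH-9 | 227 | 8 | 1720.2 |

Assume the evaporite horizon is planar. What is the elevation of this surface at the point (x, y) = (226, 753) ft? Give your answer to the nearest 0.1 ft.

Two edge vectors: DH-7→DH-8 = (-597, -748, -227.8), DH-7→DH-9 = (-863, -924, -359.4).
Normal n = (DH-7→DH-8) × (DH-7→DH-9) = (58344, -17970.4, -93896).
So ∂z/∂x = −n_x/n_z = 0.621368 and ∂z/∂y = −n_y/n_z = −0.191386.
Intercept c from DH-7: 2079.6 − 677.29 + 178.37 = 1580.68.
At (226, 753): z = 140.4 − 144.1 + 1580.68 = 1577.0 ft.

1577.0 ft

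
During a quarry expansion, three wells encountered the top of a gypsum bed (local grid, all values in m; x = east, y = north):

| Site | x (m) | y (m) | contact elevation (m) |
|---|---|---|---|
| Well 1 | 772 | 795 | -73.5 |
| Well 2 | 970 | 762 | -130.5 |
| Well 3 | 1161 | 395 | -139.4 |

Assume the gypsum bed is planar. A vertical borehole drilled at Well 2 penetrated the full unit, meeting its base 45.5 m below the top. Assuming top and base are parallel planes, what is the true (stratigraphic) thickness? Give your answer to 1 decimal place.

43.1 m

Let the plane be z = a·x + b·y + c.
Well 2−Well 1: 198a − 33b = −57;  Well 3−Well 1: 389a − 400b = −65.9.
Solving gives a = −0.31080, b = −0.13750.
|∇z| = √(a²+b²) = 0.33985, so dip δ = arctan(0.33985) = 18.77°.
True thickness = vertical thickness × cos δ = 45.5 × cos 18.77° = 43.1 m.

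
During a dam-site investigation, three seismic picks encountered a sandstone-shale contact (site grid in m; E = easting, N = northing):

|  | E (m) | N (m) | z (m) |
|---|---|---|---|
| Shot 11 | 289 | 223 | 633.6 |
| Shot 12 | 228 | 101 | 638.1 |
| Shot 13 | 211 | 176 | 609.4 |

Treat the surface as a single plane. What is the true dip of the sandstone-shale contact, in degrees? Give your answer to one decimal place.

28.8°

Two edge vectors: Shot 11→Shot 12 = (-61, -122, 4.5), Shot 11→Shot 13 = (-78, -47, -24.2).
Normal n = (Shot 11→Shot 12) × (Shot 11→Shot 13) = (3163.9, -1827.2, -6649).
So ∂z/∂E = −n_x/n_z = 0.47585 and ∂z/∂N = −n_y/n_z = −0.27481.
Gradient magnitude |∇z| = √(a² + b²) = √(0.22643 + 0.07552) = 0.54950.
True dip = arctan(0.54950) = 28.8°, dipping toward WNW (azimuth ≈ 300°).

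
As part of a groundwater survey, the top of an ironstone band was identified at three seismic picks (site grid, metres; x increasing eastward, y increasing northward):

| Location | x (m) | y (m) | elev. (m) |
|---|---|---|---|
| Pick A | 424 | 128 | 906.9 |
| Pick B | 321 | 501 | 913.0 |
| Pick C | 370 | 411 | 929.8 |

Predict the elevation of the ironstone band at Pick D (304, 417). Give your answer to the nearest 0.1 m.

881.2 m

Let the plane be z = a·x + b·y + c.
Pick B−Pick A: −103a + 373b = 6.1;  Pick C−Pick A: −54a + 283b = 22.9.
Solving gives a = 0.75668, b = 0.22530.
Then c = 906.9 − a·424 − b·128 = 557.23.
At (304, 417): z = 230.0 + 94.0 + 557.23 = 881.2 m.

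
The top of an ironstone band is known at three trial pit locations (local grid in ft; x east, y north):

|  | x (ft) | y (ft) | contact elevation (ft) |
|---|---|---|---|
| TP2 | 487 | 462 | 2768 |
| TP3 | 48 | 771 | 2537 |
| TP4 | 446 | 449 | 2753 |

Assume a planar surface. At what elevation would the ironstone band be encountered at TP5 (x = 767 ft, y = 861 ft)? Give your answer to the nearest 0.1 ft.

Let the plane be z = a·x + b·y + c.
TP3−TP2: −439a + 309b = −231;  TP4−TP2: −41a − 13b = −15.
Solving gives a = 0.41565, b = −0.15705.
Then c = 2768 − a·487 − b·462 = 2638.14.
At (767, 861): z = 318.8 − 135.2 + 2638.14 = 2821.7 ft.

2821.7 ft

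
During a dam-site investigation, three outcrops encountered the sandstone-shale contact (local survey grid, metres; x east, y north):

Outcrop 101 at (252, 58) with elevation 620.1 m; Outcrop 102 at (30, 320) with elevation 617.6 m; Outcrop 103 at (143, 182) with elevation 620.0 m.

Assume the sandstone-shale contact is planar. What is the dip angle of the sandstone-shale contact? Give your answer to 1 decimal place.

20.2°

Let the plane be z = a·x + b·y + c.
Outcrop 102−Outcrop 101: −222a + 262b = −2.5;  Outcrop 103−Outcrop 101: −109a + 124b = −0.1.
Solving gives a = −0.27553, b = −0.24301.
Gradient magnitude |∇z| = √(a² + b²) = √(0.07592 + 0.05905) = 0.36739.
True dip = arctan(0.36739) = 20.2°, dipping toward NE (azimuth ≈ 049°).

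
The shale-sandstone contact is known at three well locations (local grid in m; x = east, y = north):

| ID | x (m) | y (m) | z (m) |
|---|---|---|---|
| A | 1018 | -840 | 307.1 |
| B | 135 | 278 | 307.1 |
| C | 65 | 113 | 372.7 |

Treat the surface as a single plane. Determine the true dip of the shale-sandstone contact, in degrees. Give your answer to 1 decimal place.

22.7°

Two edge vectors: A→B = (-883, 1118, 0), A→C = (-953, 953, 65.6).
Normal n = (A→B) × (A→C) = (73340.8, 57924.8, 223955).
So ∂z/∂x = −n_x/n_z = −0.32748 and ∂z/∂y = −n_y/n_z = −0.25864.
Gradient magnitude |∇z| = √(a² + b²) = √(0.10724 + 0.06690) = 0.41730.
True dip = arctan(0.41730) = 22.7°, dipping toward NE (azimuth ≈ 052°).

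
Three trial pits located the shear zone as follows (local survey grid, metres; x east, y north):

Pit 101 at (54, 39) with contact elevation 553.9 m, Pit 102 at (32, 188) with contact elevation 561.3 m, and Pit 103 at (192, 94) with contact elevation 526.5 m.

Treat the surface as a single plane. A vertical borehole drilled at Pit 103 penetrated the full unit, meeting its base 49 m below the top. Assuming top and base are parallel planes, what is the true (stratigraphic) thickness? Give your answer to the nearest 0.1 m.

Two edge vectors: Pit 101→Pit 102 = (-22, 149, 7.4), Pit 101→Pit 103 = (138, 55, -27.4).
Normal n = (Pit 101→Pit 102) × (Pit 101→Pit 103) = (-4489.6, 418.4, -21772).
So ∂z/∂x = −n_x/n_z = −0.20621 and ∂z/∂y = −n_y/n_z = 0.01922.
|∇z| = √(a²+b²) = 0.20710, so dip δ = arctan(0.20710) = 11.70°.
True thickness = vertical thickness × cos δ = 49 × cos 11.70° = 48.0 m.

48.0 m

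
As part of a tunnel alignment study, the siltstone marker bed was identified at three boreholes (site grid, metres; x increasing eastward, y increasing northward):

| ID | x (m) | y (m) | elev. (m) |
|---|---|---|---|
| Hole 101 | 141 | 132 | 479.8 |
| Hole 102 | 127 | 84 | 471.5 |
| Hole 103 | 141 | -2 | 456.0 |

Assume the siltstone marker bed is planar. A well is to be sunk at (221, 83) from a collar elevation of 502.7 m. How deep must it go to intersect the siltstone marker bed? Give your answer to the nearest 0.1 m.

Let the plane be z = a·x + b·y + c.
Hole 102−Hole 101: −14a − 48b = −8.3;  Hole 103−Hole 101: 0a − 134b = −23.8.
Solving gives a = −0.01610, b = 0.17761.
Then c = 479.8 − a·141 − b·132 = 458.63.
At (221, 83): z_contact = −3.56 + 14.74 + 458.63 = 469.81 m.
Depth below ground = 502.7 − 469.81 = 32.9 m.

32.9 m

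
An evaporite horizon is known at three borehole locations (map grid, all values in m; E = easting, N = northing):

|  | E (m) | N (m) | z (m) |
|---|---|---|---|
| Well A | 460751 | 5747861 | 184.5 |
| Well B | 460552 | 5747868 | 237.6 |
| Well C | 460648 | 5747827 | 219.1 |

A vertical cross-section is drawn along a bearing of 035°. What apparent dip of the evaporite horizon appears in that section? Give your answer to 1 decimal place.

17.3°

Two edge vectors: Well A→Well B = (-199, 7, 53.1), Well A→Well C = (-103, -34, 34.6).
Normal n = (Well A→Well B) × (Well A→Well C) = (2047.6, 1416.1, 7487).
So ∂z/∂E = −n_x/n_z = −0.27349 and ∂z/∂N = −n_y/n_z = −0.18914.
Unit vector along 035° is (sin 35°, cos 35°) = (0.5736, 0.8192).
Slope in that direction = a·(0.5736) + b·(0.8192) = −0.31180.
Apparent dip = arctan|0.31180| = 17.3° (true dip is 18.4°, so apparent ≤ true as expected).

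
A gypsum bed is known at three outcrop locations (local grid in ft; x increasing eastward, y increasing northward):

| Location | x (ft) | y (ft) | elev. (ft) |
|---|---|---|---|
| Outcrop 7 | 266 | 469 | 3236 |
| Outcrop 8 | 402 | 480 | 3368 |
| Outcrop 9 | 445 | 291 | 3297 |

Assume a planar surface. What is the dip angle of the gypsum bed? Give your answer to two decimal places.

Let the plane be z = a·x + b·y + c.
Outcrop 8−Outcrop 7: 136a + 11b = 132;  Outcrop 9−Outcrop 7: 179a − 178b = 61.
Solving gives a = 0.92322, b = 0.58571.
Gradient magnitude |∇z| = √(a² + b²) = √(0.85233 + 0.34305) = 1.09333.
True dip = arctan(1.09333) = 47.55°, dipping toward WSW (azimuth ≈ 238°).

47.55°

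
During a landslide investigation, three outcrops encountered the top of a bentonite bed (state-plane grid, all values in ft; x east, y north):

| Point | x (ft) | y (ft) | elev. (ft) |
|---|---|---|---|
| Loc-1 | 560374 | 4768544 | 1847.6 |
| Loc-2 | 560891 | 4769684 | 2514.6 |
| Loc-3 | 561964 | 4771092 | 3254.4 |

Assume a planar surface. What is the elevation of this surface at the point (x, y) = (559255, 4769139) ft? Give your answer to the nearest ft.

Let the plane be z = a·x + b·y + c.
Loc-2−Loc-1: 517a + 1140b = 667;  Loc-3−Loc-1: 1590a + 2548b = 1406.8.
Solving gives a = −0.19335169, b = 0.67277441.
Then c = 1847.6 − a·560374 − b·4768544 = −3097957.51.
At (559255, 4769139): z = −108132.9 + 3208554.7 − 3097957.51 = 2464.3 ft.

2464 ft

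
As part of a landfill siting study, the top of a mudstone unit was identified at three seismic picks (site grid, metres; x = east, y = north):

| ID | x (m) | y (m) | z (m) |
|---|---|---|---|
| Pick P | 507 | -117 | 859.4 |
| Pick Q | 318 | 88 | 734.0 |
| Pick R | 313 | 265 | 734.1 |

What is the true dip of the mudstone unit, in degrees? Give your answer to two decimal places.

34.43°

Two edge vectors: Pick P→Pick Q = (-189, 205, -125.4), Pick P→Pick R = (-194, 382, -125.3).
Normal n = (Pick P→Pick Q) × (Pick P→Pick R) = (22216.3, 645.9, -32428).
So ∂z/∂x = −n_x/n_z = 0.68510 and ∂z/∂y = −n_y/n_z = 0.01992.
Gradient magnitude |∇z| = √(a² + b²) = √(0.46936 + 0.00040) = 0.68539.
True dip = arctan(0.68539) = 34.43°, dipping toward W (azimuth ≈ 268°).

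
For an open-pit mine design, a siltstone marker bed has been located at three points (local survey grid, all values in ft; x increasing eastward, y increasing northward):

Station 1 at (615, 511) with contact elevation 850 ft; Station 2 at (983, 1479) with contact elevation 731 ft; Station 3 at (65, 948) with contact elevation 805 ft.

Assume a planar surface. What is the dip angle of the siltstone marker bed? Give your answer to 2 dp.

Two edge vectors: Station 1→Station 2 = (368, 968, -119), Station 1→Station 3 = (-550, 437, -45).
Normal n = (Station 1→Station 2) × (Station 1→Station 3) = (8443, 82010, 693216).
So ∂z/∂x = −n_x/n_z = −0.01218 and ∂z/∂y = −n_y/n_z = −0.11830.
Gradient magnitude |∇z| = √(a² + b²) = √(0.00015 + 0.01400) = 0.11893.
True dip = arctan(0.11893) = 6.78°, dipping toward N (azimuth ≈ 006°).

6.78°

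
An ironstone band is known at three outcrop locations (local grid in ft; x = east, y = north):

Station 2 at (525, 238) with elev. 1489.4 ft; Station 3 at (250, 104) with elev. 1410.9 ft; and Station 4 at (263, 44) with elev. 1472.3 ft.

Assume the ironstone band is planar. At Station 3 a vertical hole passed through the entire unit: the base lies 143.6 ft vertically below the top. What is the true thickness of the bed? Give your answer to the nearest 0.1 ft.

Let the plane be z = a·x + b·y + c.
Station 3−Station 2: −275a − 134b = −78.5;  Station 4−Station 2: −262a − 194b = −17.1.
Solving gives a = 0.70922, b = −0.86967.
|∇z| = √(a²+b²) = 1.12219, so dip δ = arctan(1.12219) = 48.30°.
True thickness = vertical thickness × cos δ = 143.6 × cos 48.30° = 95.5 ft.

95.5 ft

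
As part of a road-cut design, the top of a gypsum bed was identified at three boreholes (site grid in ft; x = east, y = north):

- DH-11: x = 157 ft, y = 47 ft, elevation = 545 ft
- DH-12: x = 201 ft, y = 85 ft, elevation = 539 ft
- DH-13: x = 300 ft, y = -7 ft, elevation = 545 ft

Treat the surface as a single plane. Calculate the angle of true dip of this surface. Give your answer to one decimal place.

6.7°

Let the plane be z = a·x + b·y + c.
DH-12−DH-11: 44a + 38b = −6;  DH-13−DH-11: 143a − 54b = 0.
Solving gives a = −0.04149, b = −0.10986.
Gradient magnitude |∇z| = √(a² + b²) = √(0.00172 + 0.01207) = 0.11743.
True dip = arctan(0.11743) = 6.7°, dipping toward NNE (azimuth ≈ 021°).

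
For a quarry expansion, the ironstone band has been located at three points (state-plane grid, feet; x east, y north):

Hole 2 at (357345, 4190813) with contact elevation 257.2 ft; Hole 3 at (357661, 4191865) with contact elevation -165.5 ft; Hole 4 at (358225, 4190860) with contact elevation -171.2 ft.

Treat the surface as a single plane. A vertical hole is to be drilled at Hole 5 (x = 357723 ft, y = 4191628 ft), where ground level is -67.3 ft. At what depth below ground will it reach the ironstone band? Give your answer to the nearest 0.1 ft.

Two edge vectors: Hole 2→Hole 3 = (316, 1052, -422.7), Hole 2→Hole 4 = (880, 47, -428.4).
Normal n = (Hole 2→Hole 3) × (Hole 2→Hole 4) = (-430809.9, -236601.6, -910908).
So ∂z/∂x = −n_x/n_z = −0.472945566 and ∂z/∂y = −n_y/n_z = −0.259742587.
Intercept c from Hole 2: 257.2 + 169004.73 + 1088532.61 = 1257794.54.
At (357723, 4191628): z_contact = −169183.51 − 1088744.30 + 1257794.54 = -133.26 ft.
Depth below ground = -67.3 − (-133.26) = 66.0 ft.

66.0 ft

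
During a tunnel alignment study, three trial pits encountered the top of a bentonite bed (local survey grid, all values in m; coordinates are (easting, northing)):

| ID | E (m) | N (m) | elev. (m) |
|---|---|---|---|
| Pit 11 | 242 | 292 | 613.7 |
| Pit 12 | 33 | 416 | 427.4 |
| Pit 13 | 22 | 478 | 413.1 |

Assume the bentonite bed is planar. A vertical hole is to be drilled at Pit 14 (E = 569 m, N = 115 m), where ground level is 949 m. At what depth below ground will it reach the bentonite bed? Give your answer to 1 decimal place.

45.2 m

Let the plane be z = a·E + b·N + c.
Pit 12−Pit 11: −209a + 124b = −186.3;  Pit 13−Pit 11: −220a + 186b = −200.6.
Solving gives a = 0.84332, b = −0.08102.
Then c = 613.7 − a·242 − b·292 = 433.28.
At (569, 115): z_contact = 479.85 − 9.32 + 433.28 = 903.81 m.
Depth below ground = 949 − 903.81 = 45.2 m.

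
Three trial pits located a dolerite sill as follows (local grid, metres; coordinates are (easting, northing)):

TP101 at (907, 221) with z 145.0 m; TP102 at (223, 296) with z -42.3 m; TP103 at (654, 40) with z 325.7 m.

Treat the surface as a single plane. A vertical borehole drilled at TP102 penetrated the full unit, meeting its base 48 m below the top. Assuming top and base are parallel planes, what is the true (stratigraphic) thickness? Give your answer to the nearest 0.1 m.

Two edge vectors: TP101→TP102 = (-684, 75, -187.3), TP101→TP103 = (-253, -181, 180.7).
Normal n = (TP101→TP102) × (TP101→TP103) = (-20348.8, 170985.7, 142779).
So ∂z/∂E = −n_x/n_z = 0.14252 and ∂z/∂N = −n_y/n_z = −1.19755.
|∇z| = √(a²+b²) = 1.20601, so dip δ = arctan(1.20601) = 50.34°.
True thickness = vertical thickness × cos δ = 48 × cos 50.34° = 30.6 m.

30.6 m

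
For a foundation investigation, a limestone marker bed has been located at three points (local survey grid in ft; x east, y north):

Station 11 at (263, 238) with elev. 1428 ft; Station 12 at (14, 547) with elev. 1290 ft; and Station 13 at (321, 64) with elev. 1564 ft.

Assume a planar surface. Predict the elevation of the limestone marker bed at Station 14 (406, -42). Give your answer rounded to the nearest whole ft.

Two edge vectors: Station 11→Station 12 = (-249, 309, -138), Station 11→Station 13 = (58, -174, 136).
Normal n = (Station 11→Station 12) × (Station 11→Station 13) = (18012, 25860, 25404).
So ∂z/∂x = −n_x/n_z = −0.70902 and ∂z/∂y = −n_y/n_z = −1.01795.
Intercept c from Station 11: 1428 + 186.47 + 242.27 = 1856.74.
At (406, -42): z = −287.9 + 42.8 + 1856.74 = 1611.6 ft.

1612 ft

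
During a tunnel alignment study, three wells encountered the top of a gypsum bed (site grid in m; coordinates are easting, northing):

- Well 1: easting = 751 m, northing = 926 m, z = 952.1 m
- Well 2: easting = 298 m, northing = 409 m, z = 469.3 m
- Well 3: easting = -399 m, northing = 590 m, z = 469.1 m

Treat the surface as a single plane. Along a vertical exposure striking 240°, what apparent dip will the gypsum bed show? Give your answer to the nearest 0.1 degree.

28.9°

Let the plane be z = a·easting + b·northing + c.
Well 2−Well 1: −453a − 517b = −482.8;  Well 3−Well 1: −1150a − 336b = −483.
Solving gives a = 0.19779, b = 0.76055.
Unit vector along 240° is (sin 240°, cos 240°) = (-0.8660, -0.5000).
Slope in that direction = a·(-0.8660) + b·(-0.5000) = −0.55156.
Apparent dip = arctan|0.55156| = 28.9° (true dip is 38.2°, so apparent ≤ true as expected).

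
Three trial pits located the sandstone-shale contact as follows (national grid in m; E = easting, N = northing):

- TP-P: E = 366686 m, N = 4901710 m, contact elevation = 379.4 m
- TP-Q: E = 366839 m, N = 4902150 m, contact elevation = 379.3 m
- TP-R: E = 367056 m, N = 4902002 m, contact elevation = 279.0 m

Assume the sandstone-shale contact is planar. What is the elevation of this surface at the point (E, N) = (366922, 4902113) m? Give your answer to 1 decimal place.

Two edge vectors: TP-P→TP-Q = (153, 440, -0.1), TP-P→TP-R = (370, 292, -100.4).
Normal n = (TP-P→TP-Q) × (TP-P→TP-R) = (-44146.8, 15324.2, -118124).
So ∂z/∂E = −n_x/n_z = −0.373732688 and ∂z/∂N = −n_y/n_z = 0.129729775.
Intercept c from TP-P: 379.4 + 137042.54 − 635897.74 = −498475.79.
At (366922, 4902113): z = −137130.7 + 635950.0 − 498475.79 = 343.5 m.

343.5 m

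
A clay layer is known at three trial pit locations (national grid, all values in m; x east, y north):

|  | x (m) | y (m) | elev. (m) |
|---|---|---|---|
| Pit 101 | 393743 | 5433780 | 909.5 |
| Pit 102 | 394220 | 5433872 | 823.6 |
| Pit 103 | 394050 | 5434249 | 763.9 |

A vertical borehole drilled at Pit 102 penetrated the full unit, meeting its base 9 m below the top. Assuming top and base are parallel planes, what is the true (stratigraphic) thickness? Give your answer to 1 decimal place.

Two edge vectors: Pit 101→Pit 102 = (477, 92, -85.9), Pit 101→Pit 103 = (307, 469, -145.6).
Normal n = (Pit 101→Pit 102) × (Pit 101→Pit 103) = (26891.9, 43079.9, 195469).
So ∂z/∂x = −n_x/n_z = −0.13758 and ∂z/∂y = −n_y/n_z = −0.22039.
|∇z| = √(a²+b²) = 0.25981, so dip δ = arctan(0.25981) = 14.56°.
True thickness = vertical thickness × cos δ = 9 × cos 14.56° = 8.7 m.

8.7 m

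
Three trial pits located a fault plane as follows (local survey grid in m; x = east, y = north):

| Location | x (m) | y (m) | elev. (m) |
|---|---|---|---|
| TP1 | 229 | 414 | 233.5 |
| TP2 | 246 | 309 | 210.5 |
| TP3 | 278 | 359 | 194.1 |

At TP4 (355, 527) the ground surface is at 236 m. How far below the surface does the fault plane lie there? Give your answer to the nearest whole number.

Let the plane be z = a·x + b·y + c.
TP2−TP1: 17a − 105b = −23;  TP3−TP1: 49a − 55b = −39.4.
Solving gives a = −0.68219, b = 0.10860.
Then c = 233.5 − a·229 − b·414 = 344.76.
At (355, 527): z_contact = −242.2 + 57.2 + 344.76 = 159.8 m.
Depth below ground = 236 − 159.8 = 76 m.

76 m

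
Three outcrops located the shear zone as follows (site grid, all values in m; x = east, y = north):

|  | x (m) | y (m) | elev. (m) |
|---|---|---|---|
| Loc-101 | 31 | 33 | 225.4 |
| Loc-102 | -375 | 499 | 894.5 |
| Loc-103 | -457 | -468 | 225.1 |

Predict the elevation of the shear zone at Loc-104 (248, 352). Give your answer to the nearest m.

Let the plane be z = a·x + b·y + c.
Loc-102−Loc-101: −406a + 466b = 669.1;  Loc-103−Loc-101: −488a − 501b = −0.3.
Solving gives a = −0.77778, b = 0.75820.
Then c = 225.4 − a·31 − b·33 = 224.49.
At (248, 352): z = −192.9 + 266.9 + 224.49 = 298.5 m.

298 m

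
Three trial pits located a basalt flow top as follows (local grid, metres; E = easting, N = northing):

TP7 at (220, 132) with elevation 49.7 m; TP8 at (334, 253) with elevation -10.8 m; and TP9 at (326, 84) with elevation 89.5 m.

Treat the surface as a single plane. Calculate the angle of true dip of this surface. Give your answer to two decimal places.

Let the plane be z = a·E + b·N + c.
TP8−TP7: 114a + 121b = −60.5;  TP9−TP7: 106a − 48b = 39.8.
Solving gives a = 0.10448, b = −0.59844.
Gradient magnitude |∇z| = √(a² + b²) = √(0.01092 + 0.35813) = 0.60749.
True dip = arctan(0.60749) = 31.28°, dipping toward N (azimuth ≈ 350°).

31.28°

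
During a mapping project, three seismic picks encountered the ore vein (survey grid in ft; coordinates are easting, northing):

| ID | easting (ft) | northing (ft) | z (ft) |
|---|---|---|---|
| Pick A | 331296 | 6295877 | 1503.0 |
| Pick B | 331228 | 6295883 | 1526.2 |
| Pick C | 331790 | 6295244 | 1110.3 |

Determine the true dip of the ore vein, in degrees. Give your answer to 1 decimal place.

Two edge vectors: Pick A→Pick B = (-68, 6, 23.2), Pick A→Pick C = (494, -633, -392.7).
Normal n = (Pick A→Pick B) × (Pick A→Pick C) = (12329.4, -15242.8, 40080).
So ∂z/∂easting = −n_x/n_z = −0.30762 and ∂z/∂northing = −n_y/n_z = 0.38031.
Gradient magnitude |∇z| = √(a² + b²) = √(0.09463 + 0.14464) = 0.48915.
True dip = arctan(0.48915) = 26.1°, dipping toward SE (azimuth ≈ 141°).

26.1°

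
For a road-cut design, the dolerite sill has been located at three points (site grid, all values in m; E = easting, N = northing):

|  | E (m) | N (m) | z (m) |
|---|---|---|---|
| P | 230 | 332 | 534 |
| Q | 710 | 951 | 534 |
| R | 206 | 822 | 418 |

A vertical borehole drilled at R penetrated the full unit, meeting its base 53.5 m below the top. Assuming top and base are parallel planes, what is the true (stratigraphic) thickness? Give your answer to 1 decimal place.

Two edge vectors: P→Q = (480, 619, 0), P→R = (-24, 490, -116).
Normal n = (P→Q) × (P→R) = (-71804, 55680, 250056).
So ∂z/∂E = −n_x/n_z = 0.28715 and ∂z/∂N = −n_y/n_z = −0.22267.
|∇z| = √(a²+b²) = 0.36337, so dip δ = arctan(0.36337) = 19.97°.
True thickness = vertical thickness × cos δ = 53.5 × cos 19.97° = 50.3 m.

50.3 m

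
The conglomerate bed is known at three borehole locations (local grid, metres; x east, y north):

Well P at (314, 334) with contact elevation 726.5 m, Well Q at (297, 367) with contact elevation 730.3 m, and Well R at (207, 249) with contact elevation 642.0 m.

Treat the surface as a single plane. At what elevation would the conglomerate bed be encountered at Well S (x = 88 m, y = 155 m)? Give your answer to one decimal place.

Two edge vectors: Well P→Well Q = (-17, 33, 3.8), Well P→Well R = (-107, -85, -84.5).
Normal n = (Well P→Well Q) × (Well P→Well R) = (-2465.5, -1843.1, 4976).
So ∂z/∂x = −n_x/n_z = 0.49548 and ∂z/∂y = −n_y/n_z = 0.37040.
Intercept c from Well P: 726.5 − 155.58 − 123.71 = 447.21.
At (88, 155): z = 43.6 + 57.4 + 447.21 = 548.2 m.

548.2 m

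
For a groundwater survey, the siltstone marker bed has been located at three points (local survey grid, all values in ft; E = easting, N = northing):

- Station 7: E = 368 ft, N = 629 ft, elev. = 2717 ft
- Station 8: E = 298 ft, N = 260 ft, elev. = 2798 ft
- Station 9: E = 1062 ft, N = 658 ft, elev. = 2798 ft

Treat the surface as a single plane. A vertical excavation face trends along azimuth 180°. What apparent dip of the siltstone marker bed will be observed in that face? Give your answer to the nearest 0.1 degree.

Two edge vectors: Station 7→Station 8 = (-70, -369, 81), Station 7→Station 9 = (694, 29, 81).
Normal n = (Station 7→Station 8) × (Station 7→Station 9) = (-32238, 61884, 254056).
So ∂z/∂E = −n_x/n_z = 0.12689 and ∂z/∂N = −n_y/n_z = −0.24358.
Unit vector along 180° is (sin 180°, cos 180°) = (0.0000, -1.0000).
Slope in that direction = a·(0.0000) + b·(-1.0000) = 0.24358.
Apparent dip = arctan|0.24358| = 13.7° (true dip is 15.4°, so apparent ≤ true as expected).

13.7°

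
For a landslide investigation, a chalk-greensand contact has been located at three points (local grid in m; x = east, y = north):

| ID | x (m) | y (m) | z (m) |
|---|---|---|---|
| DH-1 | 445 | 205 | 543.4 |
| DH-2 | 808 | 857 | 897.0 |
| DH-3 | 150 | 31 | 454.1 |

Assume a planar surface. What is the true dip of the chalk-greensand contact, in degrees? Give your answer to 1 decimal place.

29.1°

Let the plane be z = a·x + b·y + c.
DH-2−DH-1: 363a + 652b = 353.6;  DH-3−DH-1: −295a − 174b = −89.3.
Solving gives a = −0.02557, b = 0.55657.
Gradient magnitude |∇z| = √(a² + b²) = √(0.00065 + 0.30977) = 0.55715.
True dip = arctan(0.55715) = 29.1°, dipping toward S (azimuth ≈ 177°).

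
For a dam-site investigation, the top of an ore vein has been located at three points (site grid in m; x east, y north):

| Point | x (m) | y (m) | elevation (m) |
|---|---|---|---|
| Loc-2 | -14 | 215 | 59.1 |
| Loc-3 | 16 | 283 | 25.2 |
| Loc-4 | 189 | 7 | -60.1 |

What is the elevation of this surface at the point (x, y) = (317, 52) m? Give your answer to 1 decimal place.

Let the plane be z = a·x + b·y + c.
Loc-3−Loc-2: 30a + 68b = −33.9;  Loc-4−Loc-2: 203a − 208b = −119.2.
Solving gives a = −0.75618, b = −0.16492.
Then c = 59.1 − a·-14 − b·215 = 83.97.
At (317, 52): z = −239.7 − 8.6 + 83.97 = -164.3 m.

-164.3 m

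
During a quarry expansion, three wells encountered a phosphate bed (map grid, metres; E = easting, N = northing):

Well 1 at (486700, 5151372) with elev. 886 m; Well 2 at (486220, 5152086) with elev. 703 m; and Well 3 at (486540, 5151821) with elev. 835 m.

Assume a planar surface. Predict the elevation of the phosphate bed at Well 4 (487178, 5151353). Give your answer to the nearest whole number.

Let the plane be z = a·E + b·N + c.
Well 2−Well 1: −480a + 714b = −183;  Well 3−Well 1: −160a + 449b = −51.
Solving gives a = 0.45174763, b = 0.04739336.
Then c = 886 − a·486700 − b·5151372 = −463120.42.
At (487178, 5151353): z = 220081.5 + 244140.0 − 463120.42 = 1101.0 m.

1101 m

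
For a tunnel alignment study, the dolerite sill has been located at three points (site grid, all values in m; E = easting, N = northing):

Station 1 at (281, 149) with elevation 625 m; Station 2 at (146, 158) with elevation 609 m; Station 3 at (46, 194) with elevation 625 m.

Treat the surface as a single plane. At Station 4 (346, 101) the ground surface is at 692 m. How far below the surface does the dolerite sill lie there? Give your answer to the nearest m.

101 m

Let the plane be z = a·E + b·N + c.
Station 2−Station 1: −135a + 9b = −16;  Station 3−Station 1: −235a + 45b = 0.
Solving gives a = 0.18182, b = 0.94949.
Then c = 625 − a·281 − b·149 = 432.43.
At (346, 101): z_contact = 62.9 + 95.9 + 432.43 = 591.2 m.
Depth below ground = 692 − 591.2 = 101 m.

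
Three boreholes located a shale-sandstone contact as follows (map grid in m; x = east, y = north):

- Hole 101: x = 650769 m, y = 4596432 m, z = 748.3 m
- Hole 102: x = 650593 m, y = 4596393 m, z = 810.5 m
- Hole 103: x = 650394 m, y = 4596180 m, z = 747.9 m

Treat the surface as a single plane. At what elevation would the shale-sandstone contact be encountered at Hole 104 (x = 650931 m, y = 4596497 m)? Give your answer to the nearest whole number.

714 m

Let the plane be z = a·x + b·y + c.
Hole 102−Hole 101: −176a − 39b = 62.2;  Hole 103−Hole 101: −375a − 252b = −0.4.
Solving gives a = −0.52780301, b = 0.78700844.
Then c = 748.3 − a·650769 − b·4596432 = −3273204.66.
At (650931, 4596497): z = −343563.3 + 3617481.9 − 3273204.66 = 714.0 m.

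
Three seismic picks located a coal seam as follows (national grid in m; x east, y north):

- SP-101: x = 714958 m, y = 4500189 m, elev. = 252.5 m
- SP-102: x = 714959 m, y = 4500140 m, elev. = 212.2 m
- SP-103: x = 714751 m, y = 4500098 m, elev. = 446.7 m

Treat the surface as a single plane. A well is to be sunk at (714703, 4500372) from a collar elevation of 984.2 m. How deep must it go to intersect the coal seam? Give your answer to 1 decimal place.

257.5 m

Let the plane be z = a·x + b·y + c.
SP-102−SP-101: 1a − 49b = −40.3;  SP-103−SP-101: −207a − 91b = 194.2.
Solving gives a = −1.288166895, b = 0.796159859.
Then c = 252.5 − a·714958 − b·4500189 = −2661632.11.
At (714703, 4500372): z_contact = −920656.74 + 3583015.54 − 2661632.11 = 726.68 m.
Depth below ground = 984.2 − 726.68 = 257.5 m.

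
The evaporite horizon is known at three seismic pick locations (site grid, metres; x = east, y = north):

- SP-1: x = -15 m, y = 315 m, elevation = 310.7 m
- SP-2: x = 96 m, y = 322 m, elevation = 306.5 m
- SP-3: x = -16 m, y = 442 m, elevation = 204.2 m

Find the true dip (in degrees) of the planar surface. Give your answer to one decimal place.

40.0°

Let the plane be z = a·x + b·y + c.
SP-2−SP-1: 111a + 7b = −4.2;  SP-3−SP-1: −1a + 127b = −106.5.
Solving gives a = 0.01504, b = −0.83846.
Gradient magnitude |∇z| = √(a² + b²) = √(0.00023 + 0.70302) = 0.83860.
True dip = arctan(0.83860) = 40.0°, dipping toward N (azimuth ≈ 359°).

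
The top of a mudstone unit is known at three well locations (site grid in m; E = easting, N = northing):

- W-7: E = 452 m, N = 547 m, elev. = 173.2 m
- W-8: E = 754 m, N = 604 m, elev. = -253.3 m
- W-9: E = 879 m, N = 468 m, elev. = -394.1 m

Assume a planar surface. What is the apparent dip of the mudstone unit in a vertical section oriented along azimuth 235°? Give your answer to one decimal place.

51.4°

Two edge vectors: W-7→W-8 = (302, 57, -426.5), W-7→W-9 = (427, -79, -567.3).
Normal n = (W-7→W-8) × (W-7→W-9) = (-66029.6, -10790.9, -48197).
So ∂z/∂E = −n_x/n_z = −1.36999 and ∂z/∂N = −n_y/n_z = −0.22389.
Unit vector along 235° is (sin 235°, cos 235°) = (-0.8192, -0.5736).
Slope in that direction = a·(-0.8192) + b·(-0.5736) = 1.25065.
Apparent dip = arctan|1.25065| = 51.4° (true dip is 54.2°, so apparent ≤ true as expected).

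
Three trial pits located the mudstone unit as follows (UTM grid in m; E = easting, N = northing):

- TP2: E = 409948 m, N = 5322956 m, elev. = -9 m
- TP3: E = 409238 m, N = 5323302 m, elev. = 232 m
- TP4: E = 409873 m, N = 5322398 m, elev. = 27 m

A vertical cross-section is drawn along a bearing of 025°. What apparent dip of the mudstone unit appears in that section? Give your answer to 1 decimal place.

9.3°

Let the plane be z = a·E + b·N + c.
TP3−TP2: −710a + 346b = 241;  TP4−TP2: −75a − 558b = 36.
Solving gives a = −0.34808, b = −0.01773.
Unit vector along 025° is (sin 25°, cos 25°) = (0.4226, 0.9063).
Slope in that direction = a·(0.4226) + b·(0.9063) = −0.16317.
Apparent dip = arctan|0.16317| = 9.3° (true dip is 19.2°, so apparent ≤ true as expected).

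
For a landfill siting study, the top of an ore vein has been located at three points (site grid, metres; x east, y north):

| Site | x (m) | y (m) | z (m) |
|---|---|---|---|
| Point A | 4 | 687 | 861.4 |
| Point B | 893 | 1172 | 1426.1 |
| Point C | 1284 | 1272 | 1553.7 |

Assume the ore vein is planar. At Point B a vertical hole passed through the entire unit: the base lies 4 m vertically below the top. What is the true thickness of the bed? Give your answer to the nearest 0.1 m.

Two edge vectors: Point A→Point B = (889, 485, 564.7), Point A→Point C = (1280, 585, 692.3).
Normal n = (Point A→Point B) × (Point A→Point C) = (5416, 107361.3, -100735).
So ∂z/∂x = −n_x/n_z = 0.05376 and ∂z/∂y = −n_y/n_z = 1.06578.
|∇z| = √(a²+b²) = 1.06713, so dip δ = arctan(1.06713) = 46.86°.
True thickness = vertical thickness × cos δ = 4 × cos 46.86° = 2.7 m.

2.7 m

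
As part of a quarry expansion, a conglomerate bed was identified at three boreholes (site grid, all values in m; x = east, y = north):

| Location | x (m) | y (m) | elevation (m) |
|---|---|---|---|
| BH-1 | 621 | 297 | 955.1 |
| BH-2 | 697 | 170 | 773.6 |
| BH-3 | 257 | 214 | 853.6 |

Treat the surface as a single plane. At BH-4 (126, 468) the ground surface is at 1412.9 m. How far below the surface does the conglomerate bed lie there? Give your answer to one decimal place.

Let the plane be z = a·x + b·y + c.
BH-2−BH-1: 76a − 127b = −181.5;  BH-3−BH-1: −364a − 83b = −101.5.
Solving gives a = −0.04138, b = 1.40437.
Then c = 955.1 − a·621 − b·297 = 563.70.
At (126, 468): z_contact = −5.21 + 657.25 + 563.70 = 1215.73 m.
Depth below ground = 1412.9 − 1215.73 = 197.2 m.

197.2 m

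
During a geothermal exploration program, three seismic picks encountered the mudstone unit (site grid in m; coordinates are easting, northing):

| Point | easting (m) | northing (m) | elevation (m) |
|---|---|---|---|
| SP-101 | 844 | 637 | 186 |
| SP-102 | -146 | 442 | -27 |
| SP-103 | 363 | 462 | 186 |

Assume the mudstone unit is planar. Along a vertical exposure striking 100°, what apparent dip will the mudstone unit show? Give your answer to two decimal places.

Let the plane be z = a·easting + b·northing + c.
SP-102−SP-101: −990a − 195b = −213;  SP-103−SP-101: −481a − 175b = 0.
Solving gives a = 0.46913, b = −1.28945.
Unit vector along 100° is (sin 100°, cos 100°) = (0.9848, -0.1736).
Slope in that direction = a·(0.9848) + b·(-0.1736) = 0.68592.
Apparent dip = arctan|0.68592| = 34.45° (true dip is 53.9°, so apparent ≤ true as expected).

34.45°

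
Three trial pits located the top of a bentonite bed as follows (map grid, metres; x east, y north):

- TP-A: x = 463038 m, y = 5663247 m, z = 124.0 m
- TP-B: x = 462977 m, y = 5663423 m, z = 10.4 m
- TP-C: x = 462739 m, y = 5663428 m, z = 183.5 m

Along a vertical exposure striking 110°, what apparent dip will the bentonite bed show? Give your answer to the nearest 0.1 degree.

Two edge vectors: TP-A→TP-B = (-61, 176, -113.6), TP-A→TP-C = (-299, 181, 59.5).
Normal n = (TP-A→TP-B) × (TP-A→TP-C) = (31033.6, 37595.9, 41583).
So ∂z/∂x = −n_x/n_z = −0.74630 and ∂z/∂y = −n_y/n_z = −0.90412.
Unit vector along 110° is (sin 110°, cos 110°) = (0.9397, -0.3420).
Slope in that direction = a·(0.9397) + b·(-0.3420) = −0.39207.
Apparent dip = arctan|0.39207| = 21.4° (true dip is 49.5°, so apparent ≤ true as expected).

21.4°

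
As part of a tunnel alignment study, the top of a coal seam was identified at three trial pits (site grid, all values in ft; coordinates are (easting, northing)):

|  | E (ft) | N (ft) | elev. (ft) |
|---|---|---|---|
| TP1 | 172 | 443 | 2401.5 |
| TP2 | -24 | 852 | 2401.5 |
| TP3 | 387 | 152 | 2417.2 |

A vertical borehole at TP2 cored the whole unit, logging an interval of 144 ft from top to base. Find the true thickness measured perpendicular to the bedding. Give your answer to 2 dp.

Two edge vectors: TP1→TP2 = (-196, 409, 0), TP1→TP3 = (215, -291, 15.7).
Normal n = (TP1→TP2) × (TP1→TP3) = (6421.3, 3077.2, -30899).
So ∂z/∂E = −n_x/n_z = 0.20782 and ∂z/∂N = −n_y/n_z = 0.09959.
|∇z| = √(a²+b²) = 0.23045, so dip δ = arctan(0.23045) = 12.98°.
True thickness = vertical thickness × cos δ = 144 × cos 12.98° = 140.32 ft.

140.32 ft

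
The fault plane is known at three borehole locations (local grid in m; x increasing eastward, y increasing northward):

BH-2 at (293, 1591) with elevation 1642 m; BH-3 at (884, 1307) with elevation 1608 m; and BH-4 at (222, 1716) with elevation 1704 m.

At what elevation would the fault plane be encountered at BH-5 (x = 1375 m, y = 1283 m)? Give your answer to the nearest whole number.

1715 m

Two edge vectors: BH-2→BH-3 = (591, -284, -34), BH-2→BH-4 = (-71, 125, 62).
Normal n = (BH-2→BH-3) × (BH-2→BH-4) = (-13358, -34228, 53711).
So ∂z/∂x = −n_x/n_z = 0.24870 and ∂z/∂y = −n_y/n_z = 0.63726.
Intercept c from BH-2: 1642 − 72.87 − 1013.88 = 555.25.
At (1375, 1283): z = 342.0 + 817.6 + 555.25 = 1714.8 m.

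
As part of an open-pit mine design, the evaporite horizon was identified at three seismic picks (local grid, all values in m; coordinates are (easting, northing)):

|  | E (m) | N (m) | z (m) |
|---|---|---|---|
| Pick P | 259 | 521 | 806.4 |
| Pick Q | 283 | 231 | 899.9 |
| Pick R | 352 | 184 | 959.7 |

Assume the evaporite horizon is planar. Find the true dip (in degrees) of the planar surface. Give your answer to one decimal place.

36.3°

Let the plane be z = a·E + b·N + c.
Pick Q−Pick P: 24a − 290b = 93.5;  Pick R−Pick P: 93a − 337b = 153.3.
Solving gives a = 0.68571, b = −0.26567.
Gradient magnitude |∇z| = √(a² + b²) = √(0.47019 + 0.07058) = 0.73537.
True dip = arctan(0.73537) = 36.3°, dipping toward WNW (azimuth ≈ 291°).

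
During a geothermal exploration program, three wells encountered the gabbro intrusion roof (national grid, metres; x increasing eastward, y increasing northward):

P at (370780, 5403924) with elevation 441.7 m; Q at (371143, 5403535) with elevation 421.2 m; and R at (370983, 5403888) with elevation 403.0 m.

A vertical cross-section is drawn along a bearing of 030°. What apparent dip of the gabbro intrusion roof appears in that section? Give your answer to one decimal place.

Let the plane be z = a·x + b·y + c.
Q−P: 363a − 389b = −20.5;  R−P: 203a − 36b = −38.7.
Solving gives a = −0.21725, b = −0.15003.
Unit vector along 030° is (sin 30°, cos 30°) = (0.5000, 0.8660).
Slope in that direction = a·(0.5000) + b·(0.8660) = −0.23855.
Apparent dip = arctan|0.23855| = 13.4° (true dip is 14.8°, so apparent ≤ true as expected).

13.4°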